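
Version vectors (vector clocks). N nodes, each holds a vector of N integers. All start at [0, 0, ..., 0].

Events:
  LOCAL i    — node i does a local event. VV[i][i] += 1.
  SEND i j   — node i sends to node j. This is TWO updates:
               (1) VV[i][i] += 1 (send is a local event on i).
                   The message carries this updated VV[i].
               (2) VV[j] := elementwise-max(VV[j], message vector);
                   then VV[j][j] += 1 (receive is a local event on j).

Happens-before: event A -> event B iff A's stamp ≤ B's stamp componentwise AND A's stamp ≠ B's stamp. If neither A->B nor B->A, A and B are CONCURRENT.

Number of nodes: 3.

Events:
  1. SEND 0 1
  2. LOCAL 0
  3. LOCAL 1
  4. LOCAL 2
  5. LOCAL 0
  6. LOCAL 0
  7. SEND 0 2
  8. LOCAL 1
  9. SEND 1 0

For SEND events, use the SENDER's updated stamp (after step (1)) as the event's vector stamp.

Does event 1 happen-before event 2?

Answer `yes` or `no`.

Answer: yes

Derivation:
Initial: VV[0]=[0, 0, 0]
Initial: VV[1]=[0, 0, 0]
Initial: VV[2]=[0, 0, 0]
Event 1: SEND 0->1: VV[0][0]++ -> VV[0]=[1, 0, 0], msg_vec=[1, 0, 0]; VV[1]=max(VV[1],msg_vec) then VV[1][1]++ -> VV[1]=[1, 1, 0]
Event 2: LOCAL 0: VV[0][0]++ -> VV[0]=[2, 0, 0]
Event 3: LOCAL 1: VV[1][1]++ -> VV[1]=[1, 2, 0]
Event 4: LOCAL 2: VV[2][2]++ -> VV[2]=[0, 0, 1]
Event 5: LOCAL 0: VV[0][0]++ -> VV[0]=[3, 0, 0]
Event 6: LOCAL 0: VV[0][0]++ -> VV[0]=[4, 0, 0]
Event 7: SEND 0->2: VV[0][0]++ -> VV[0]=[5, 0, 0], msg_vec=[5, 0, 0]; VV[2]=max(VV[2],msg_vec) then VV[2][2]++ -> VV[2]=[5, 0, 2]
Event 8: LOCAL 1: VV[1][1]++ -> VV[1]=[1, 3, 0]
Event 9: SEND 1->0: VV[1][1]++ -> VV[1]=[1, 4, 0], msg_vec=[1, 4, 0]; VV[0]=max(VV[0],msg_vec) then VV[0][0]++ -> VV[0]=[6, 4, 0]
Event 1 stamp: [1, 0, 0]
Event 2 stamp: [2, 0, 0]
[1, 0, 0] <= [2, 0, 0]? True. Equal? False. Happens-before: True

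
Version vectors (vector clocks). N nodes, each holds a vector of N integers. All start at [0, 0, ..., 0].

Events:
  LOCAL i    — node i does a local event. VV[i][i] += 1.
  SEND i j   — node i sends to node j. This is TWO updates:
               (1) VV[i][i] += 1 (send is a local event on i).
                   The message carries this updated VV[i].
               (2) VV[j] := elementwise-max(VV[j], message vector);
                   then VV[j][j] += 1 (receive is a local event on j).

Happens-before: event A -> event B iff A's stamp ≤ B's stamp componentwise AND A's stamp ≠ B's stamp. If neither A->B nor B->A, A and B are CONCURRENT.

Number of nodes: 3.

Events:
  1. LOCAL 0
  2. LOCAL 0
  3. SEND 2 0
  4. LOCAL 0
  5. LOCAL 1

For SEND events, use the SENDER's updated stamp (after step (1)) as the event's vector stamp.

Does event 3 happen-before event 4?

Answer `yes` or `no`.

Initial: VV[0]=[0, 0, 0]
Initial: VV[1]=[0, 0, 0]
Initial: VV[2]=[0, 0, 0]
Event 1: LOCAL 0: VV[0][0]++ -> VV[0]=[1, 0, 0]
Event 2: LOCAL 0: VV[0][0]++ -> VV[0]=[2, 0, 0]
Event 3: SEND 2->0: VV[2][2]++ -> VV[2]=[0, 0, 1], msg_vec=[0, 0, 1]; VV[0]=max(VV[0],msg_vec) then VV[0][0]++ -> VV[0]=[3, 0, 1]
Event 4: LOCAL 0: VV[0][0]++ -> VV[0]=[4, 0, 1]
Event 5: LOCAL 1: VV[1][1]++ -> VV[1]=[0, 1, 0]
Event 3 stamp: [0, 0, 1]
Event 4 stamp: [4, 0, 1]
[0, 0, 1] <= [4, 0, 1]? True. Equal? False. Happens-before: True

Answer: yes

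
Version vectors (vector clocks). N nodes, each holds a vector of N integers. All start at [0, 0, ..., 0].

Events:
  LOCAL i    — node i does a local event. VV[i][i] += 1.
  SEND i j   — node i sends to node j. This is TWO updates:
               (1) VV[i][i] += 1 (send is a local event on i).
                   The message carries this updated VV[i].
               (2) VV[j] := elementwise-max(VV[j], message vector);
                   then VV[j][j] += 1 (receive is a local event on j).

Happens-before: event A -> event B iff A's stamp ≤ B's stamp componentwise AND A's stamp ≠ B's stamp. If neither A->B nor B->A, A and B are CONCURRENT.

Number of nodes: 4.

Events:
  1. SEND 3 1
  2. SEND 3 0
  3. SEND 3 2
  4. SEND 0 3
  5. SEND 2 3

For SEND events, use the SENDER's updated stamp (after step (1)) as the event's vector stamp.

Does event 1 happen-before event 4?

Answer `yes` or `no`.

Answer: yes

Derivation:
Initial: VV[0]=[0, 0, 0, 0]
Initial: VV[1]=[0, 0, 0, 0]
Initial: VV[2]=[0, 0, 0, 0]
Initial: VV[3]=[0, 0, 0, 0]
Event 1: SEND 3->1: VV[3][3]++ -> VV[3]=[0, 0, 0, 1], msg_vec=[0, 0, 0, 1]; VV[1]=max(VV[1],msg_vec) then VV[1][1]++ -> VV[1]=[0, 1, 0, 1]
Event 2: SEND 3->0: VV[3][3]++ -> VV[3]=[0, 0, 0, 2], msg_vec=[0, 0, 0, 2]; VV[0]=max(VV[0],msg_vec) then VV[0][0]++ -> VV[0]=[1, 0, 0, 2]
Event 3: SEND 3->2: VV[3][3]++ -> VV[3]=[0, 0, 0, 3], msg_vec=[0, 0, 0, 3]; VV[2]=max(VV[2],msg_vec) then VV[2][2]++ -> VV[2]=[0, 0, 1, 3]
Event 4: SEND 0->3: VV[0][0]++ -> VV[0]=[2, 0, 0, 2], msg_vec=[2, 0, 0, 2]; VV[3]=max(VV[3],msg_vec) then VV[3][3]++ -> VV[3]=[2, 0, 0, 4]
Event 5: SEND 2->3: VV[2][2]++ -> VV[2]=[0, 0, 2, 3], msg_vec=[0, 0, 2, 3]; VV[3]=max(VV[3],msg_vec) then VV[3][3]++ -> VV[3]=[2, 0, 2, 5]
Event 1 stamp: [0, 0, 0, 1]
Event 4 stamp: [2, 0, 0, 2]
[0, 0, 0, 1] <= [2, 0, 0, 2]? True. Equal? False. Happens-before: True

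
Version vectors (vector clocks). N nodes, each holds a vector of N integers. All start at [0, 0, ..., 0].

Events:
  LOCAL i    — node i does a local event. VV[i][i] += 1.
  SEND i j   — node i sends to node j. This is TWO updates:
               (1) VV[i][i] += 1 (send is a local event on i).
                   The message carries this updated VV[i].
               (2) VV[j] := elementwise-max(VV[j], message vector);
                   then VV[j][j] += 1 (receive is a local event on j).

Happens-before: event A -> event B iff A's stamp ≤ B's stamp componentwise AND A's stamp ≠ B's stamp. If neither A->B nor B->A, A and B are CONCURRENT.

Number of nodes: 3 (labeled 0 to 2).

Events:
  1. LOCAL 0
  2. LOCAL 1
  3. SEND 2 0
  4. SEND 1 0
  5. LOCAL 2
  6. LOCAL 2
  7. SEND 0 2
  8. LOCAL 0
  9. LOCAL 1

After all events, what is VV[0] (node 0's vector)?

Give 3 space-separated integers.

Initial: VV[0]=[0, 0, 0]
Initial: VV[1]=[0, 0, 0]
Initial: VV[2]=[0, 0, 0]
Event 1: LOCAL 0: VV[0][0]++ -> VV[0]=[1, 0, 0]
Event 2: LOCAL 1: VV[1][1]++ -> VV[1]=[0, 1, 0]
Event 3: SEND 2->0: VV[2][2]++ -> VV[2]=[0, 0, 1], msg_vec=[0, 0, 1]; VV[0]=max(VV[0],msg_vec) then VV[0][0]++ -> VV[0]=[2, 0, 1]
Event 4: SEND 1->0: VV[1][1]++ -> VV[1]=[0, 2, 0], msg_vec=[0, 2, 0]; VV[0]=max(VV[0],msg_vec) then VV[0][0]++ -> VV[0]=[3, 2, 1]
Event 5: LOCAL 2: VV[2][2]++ -> VV[2]=[0, 0, 2]
Event 6: LOCAL 2: VV[2][2]++ -> VV[2]=[0, 0, 3]
Event 7: SEND 0->2: VV[0][0]++ -> VV[0]=[4, 2, 1], msg_vec=[4, 2, 1]; VV[2]=max(VV[2],msg_vec) then VV[2][2]++ -> VV[2]=[4, 2, 4]
Event 8: LOCAL 0: VV[0][0]++ -> VV[0]=[5, 2, 1]
Event 9: LOCAL 1: VV[1][1]++ -> VV[1]=[0, 3, 0]
Final vectors: VV[0]=[5, 2, 1]; VV[1]=[0, 3, 0]; VV[2]=[4, 2, 4]

Answer: 5 2 1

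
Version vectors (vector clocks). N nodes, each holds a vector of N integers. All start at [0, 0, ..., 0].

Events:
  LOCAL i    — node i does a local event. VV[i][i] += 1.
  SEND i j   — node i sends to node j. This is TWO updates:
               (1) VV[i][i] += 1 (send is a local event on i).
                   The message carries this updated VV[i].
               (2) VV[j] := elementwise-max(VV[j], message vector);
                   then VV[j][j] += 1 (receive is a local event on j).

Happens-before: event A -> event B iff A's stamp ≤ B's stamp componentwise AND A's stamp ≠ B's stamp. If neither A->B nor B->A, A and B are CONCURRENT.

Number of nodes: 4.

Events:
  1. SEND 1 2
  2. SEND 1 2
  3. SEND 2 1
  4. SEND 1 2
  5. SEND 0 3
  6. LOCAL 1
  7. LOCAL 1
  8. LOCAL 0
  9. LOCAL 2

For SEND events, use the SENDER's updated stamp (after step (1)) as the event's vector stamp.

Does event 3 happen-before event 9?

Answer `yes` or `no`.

Initial: VV[0]=[0, 0, 0, 0]
Initial: VV[1]=[0, 0, 0, 0]
Initial: VV[2]=[0, 0, 0, 0]
Initial: VV[3]=[0, 0, 0, 0]
Event 1: SEND 1->2: VV[1][1]++ -> VV[1]=[0, 1, 0, 0], msg_vec=[0, 1, 0, 0]; VV[2]=max(VV[2],msg_vec) then VV[2][2]++ -> VV[2]=[0, 1, 1, 0]
Event 2: SEND 1->2: VV[1][1]++ -> VV[1]=[0, 2, 0, 0], msg_vec=[0, 2, 0, 0]; VV[2]=max(VV[2],msg_vec) then VV[2][2]++ -> VV[2]=[0, 2, 2, 0]
Event 3: SEND 2->1: VV[2][2]++ -> VV[2]=[0, 2, 3, 0], msg_vec=[0, 2, 3, 0]; VV[1]=max(VV[1],msg_vec) then VV[1][1]++ -> VV[1]=[0, 3, 3, 0]
Event 4: SEND 1->2: VV[1][1]++ -> VV[1]=[0, 4, 3, 0], msg_vec=[0, 4, 3, 0]; VV[2]=max(VV[2],msg_vec) then VV[2][2]++ -> VV[2]=[0, 4, 4, 0]
Event 5: SEND 0->3: VV[0][0]++ -> VV[0]=[1, 0, 0, 0], msg_vec=[1, 0, 0, 0]; VV[3]=max(VV[3],msg_vec) then VV[3][3]++ -> VV[3]=[1, 0, 0, 1]
Event 6: LOCAL 1: VV[1][1]++ -> VV[1]=[0, 5, 3, 0]
Event 7: LOCAL 1: VV[1][1]++ -> VV[1]=[0, 6, 3, 0]
Event 8: LOCAL 0: VV[0][0]++ -> VV[0]=[2, 0, 0, 0]
Event 9: LOCAL 2: VV[2][2]++ -> VV[2]=[0, 4, 5, 0]
Event 3 stamp: [0, 2, 3, 0]
Event 9 stamp: [0, 4, 5, 0]
[0, 2, 3, 0] <= [0, 4, 5, 0]? True. Equal? False. Happens-before: True

Answer: yes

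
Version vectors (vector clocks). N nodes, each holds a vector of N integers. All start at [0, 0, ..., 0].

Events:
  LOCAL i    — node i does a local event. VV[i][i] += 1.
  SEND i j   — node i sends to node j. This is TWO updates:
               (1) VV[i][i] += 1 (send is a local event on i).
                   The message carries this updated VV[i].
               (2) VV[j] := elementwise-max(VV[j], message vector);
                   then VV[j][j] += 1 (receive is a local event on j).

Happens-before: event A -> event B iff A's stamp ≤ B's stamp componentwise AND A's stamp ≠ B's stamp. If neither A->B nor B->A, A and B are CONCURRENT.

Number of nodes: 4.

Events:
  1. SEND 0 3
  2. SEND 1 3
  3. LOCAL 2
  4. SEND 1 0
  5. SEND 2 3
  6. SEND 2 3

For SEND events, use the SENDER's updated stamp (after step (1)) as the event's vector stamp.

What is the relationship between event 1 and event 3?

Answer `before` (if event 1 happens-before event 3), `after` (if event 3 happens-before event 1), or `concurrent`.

Answer: concurrent

Derivation:
Initial: VV[0]=[0, 0, 0, 0]
Initial: VV[1]=[0, 0, 0, 0]
Initial: VV[2]=[0, 0, 0, 0]
Initial: VV[3]=[0, 0, 0, 0]
Event 1: SEND 0->3: VV[0][0]++ -> VV[0]=[1, 0, 0, 0], msg_vec=[1, 0, 0, 0]; VV[3]=max(VV[3],msg_vec) then VV[3][3]++ -> VV[3]=[1, 0, 0, 1]
Event 2: SEND 1->3: VV[1][1]++ -> VV[1]=[0, 1, 0, 0], msg_vec=[0, 1, 0, 0]; VV[3]=max(VV[3],msg_vec) then VV[3][3]++ -> VV[3]=[1, 1, 0, 2]
Event 3: LOCAL 2: VV[2][2]++ -> VV[2]=[0, 0, 1, 0]
Event 4: SEND 1->0: VV[1][1]++ -> VV[1]=[0, 2, 0, 0], msg_vec=[0, 2, 0, 0]; VV[0]=max(VV[0],msg_vec) then VV[0][0]++ -> VV[0]=[2, 2, 0, 0]
Event 5: SEND 2->3: VV[2][2]++ -> VV[2]=[0, 0, 2, 0], msg_vec=[0, 0, 2, 0]; VV[3]=max(VV[3],msg_vec) then VV[3][3]++ -> VV[3]=[1, 1, 2, 3]
Event 6: SEND 2->3: VV[2][2]++ -> VV[2]=[0, 0, 3, 0], msg_vec=[0, 0, 3, 0]; VV[3]=max(VV[3],msg_vec) then VV[3][3]++ -> VV[3]=[1, 1, 3, 4]
Event 1 stamp: [1, 0, 0, 0]
Event 3 stamp: [0, 0, 1, 0]
[1, 0, 0, 0] <= [0, 0, 1, 0]? False
[0, 0, 1, 0] <= [1, 0, 0, 0]? False
Relation: concurrent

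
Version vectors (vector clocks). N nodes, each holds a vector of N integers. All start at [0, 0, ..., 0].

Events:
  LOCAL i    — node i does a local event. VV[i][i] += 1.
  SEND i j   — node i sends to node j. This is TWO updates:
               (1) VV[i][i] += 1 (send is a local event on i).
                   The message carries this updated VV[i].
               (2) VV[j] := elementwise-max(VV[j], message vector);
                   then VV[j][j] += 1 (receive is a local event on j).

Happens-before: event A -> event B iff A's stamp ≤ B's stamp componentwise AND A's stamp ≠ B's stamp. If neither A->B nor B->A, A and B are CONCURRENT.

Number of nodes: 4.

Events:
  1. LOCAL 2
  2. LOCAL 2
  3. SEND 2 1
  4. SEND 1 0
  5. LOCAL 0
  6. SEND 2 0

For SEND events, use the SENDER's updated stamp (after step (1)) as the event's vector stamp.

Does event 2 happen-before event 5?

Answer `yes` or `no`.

Initial: VV[0]=[0, 0, 0, 0]
Initial: VV[1]=[0, 0, 0, 0]
Initial: VV[2]=[0, 0, 0, 0]
Initial: VV[3]=[0, 0, 0, 0]
Event 1: LOCAL 2: VV[2][2]++ -> VV[2]=[0, 0, 1, 0]
Event 2: LOCAL 2: VV[2][2]++ -> VV[2]=[0, 0, 2, 0]
Event 3: SEND 2->1: VV[2][2]++ -> VV[2]=[0, 0, 3, 0], msg_vec=[0, 0, 3, 0]; VV[1]=max(VV[1],msg_vec) then VV[1][1]++ -> VV[1]=[0, 1, 3, 0]
Event 4: SEND 1->0: VV[1][1]++ -> VV[1]=[0, 2, 3, 0], msg_vec=[0, 2, 3, 0]; VV[0]=max(VV[0],msg_vec) then VV[0][0]++ -> VV[0]=[1, 2, 3, 0]
Event 5: LOCAL 0: VV[0][0]++ -> VV[0]=[2, 2, 3, 0]
Event 6: SEND 2->0: VV[2][2]++ -> VV[2]=[0, 0, 4, 0], msg_vec=[0, 0, 4, 0]; VV[0]=max(VV[0],msg_vec) then VV[0][0]++ -> VV[0]=[3, 2, 4, 0]
Event 2 stamp: [0, 0, 2, 0]
Event 5 stamp: [2, 2, 3, 0]
[0, 0, 2, 0] <= [2, 2, 3, 0]? True. Equal? False. Happens-before: True

Answer: yes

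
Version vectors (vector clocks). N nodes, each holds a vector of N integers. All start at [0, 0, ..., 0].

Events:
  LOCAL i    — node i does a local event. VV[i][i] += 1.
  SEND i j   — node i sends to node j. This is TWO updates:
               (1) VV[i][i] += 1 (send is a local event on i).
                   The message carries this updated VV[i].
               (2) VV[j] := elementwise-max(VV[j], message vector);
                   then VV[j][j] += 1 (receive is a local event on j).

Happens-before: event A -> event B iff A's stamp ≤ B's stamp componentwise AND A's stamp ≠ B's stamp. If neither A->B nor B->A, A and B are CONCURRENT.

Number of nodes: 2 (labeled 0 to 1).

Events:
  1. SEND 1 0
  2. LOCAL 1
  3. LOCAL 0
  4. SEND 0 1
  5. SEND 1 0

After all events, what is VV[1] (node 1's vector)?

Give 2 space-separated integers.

Initial: VV[0]=[0, 0]
Initial: VV[1]=[0, 0]
Event 1: SEND 1->0: VV[1][1]++ -> VV[1]=[0, 1], msg_vec=[0, 1]; VV[0]=max(VV[0],msg_vec) then VV[0][0]++ -> VV[0]=[1, 1]
Event 2: LOCAL 1: VV[1][1]++ -> VV[1]=[0, 2]
Event 3: LOCAL 0: VV[0][0]++ -> VV[0]=[2, 1]
Event 4: SEND 0->1: VV[0][0]++ -> VV[0]=[3, 1], msg_vec=[3, 1]; VV[1]=max(VV[1],msg_vec) then VV[1][1]++ -> VV[1]=[3, 3]
Event 5: SEND 1->0: VV[1][1]++ -> VV[1]=[3, 4], msg_vec=[3, 4]; VV[0]=max(VV[0],msg_vec) then VV[0][0]++ -> VV[0]=[4, 4]
Final vectors: VV[0]=[4, 4]; VV[1]=[3, 4]

Answer: 3 4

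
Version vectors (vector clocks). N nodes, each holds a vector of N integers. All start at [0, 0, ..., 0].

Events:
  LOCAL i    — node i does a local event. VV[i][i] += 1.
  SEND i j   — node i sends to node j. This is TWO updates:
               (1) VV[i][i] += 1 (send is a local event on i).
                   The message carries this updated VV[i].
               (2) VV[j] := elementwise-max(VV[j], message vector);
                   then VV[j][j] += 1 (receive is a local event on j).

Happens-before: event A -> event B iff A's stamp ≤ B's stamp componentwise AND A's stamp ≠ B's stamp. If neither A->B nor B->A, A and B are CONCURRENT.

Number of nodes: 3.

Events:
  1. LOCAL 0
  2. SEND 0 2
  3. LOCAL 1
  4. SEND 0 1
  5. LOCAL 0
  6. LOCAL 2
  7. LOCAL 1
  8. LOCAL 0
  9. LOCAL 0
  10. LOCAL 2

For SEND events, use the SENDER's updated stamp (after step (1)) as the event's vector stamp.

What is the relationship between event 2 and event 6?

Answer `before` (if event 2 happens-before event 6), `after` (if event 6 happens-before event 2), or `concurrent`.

Answer: before

Derivation:
Initial: VV[0]=[0, 0, 0]
Initial: VV[1]=[0, 0, 0]
Initial: VV[2]=[0, 0, 0]
Event 1: LOCAL 0: VV[0][0]++ -> VV[0]=[1, 0, 0]
Event 2: SEND 0->2: VV[0][0]++ -> VV[0]=[2, 0, 0], msg_vec=[2, 0, 0]; VV[2]=max(VV[2],msg_vec) then VV[2][2]++ -> VV[2]=[2, 0, 1]
Event 3: LOCAL 1: VV[1][1]++ -> VV[1]=[0, 1, 0]
Event 4: SEND 0->1: VV[0][0]++ -> VV[0]=[3, 0, 0], msg_vec=[3, 0, 0]; VV[1]=max(VV[1],msg_vec) then VV[1][1]++ -> VV[1]=[3, 2, 0]
Event 5: LOCAL 0: VV[0][0]++ -> VV[0]=[4, 0, 0]
Event 6: LOCAL 2: VV[2][2]++ -> VV[2]=[2, 0, 2]
Event 7: LOCAL 1: VV[1][1]++ -> VV[1]=[3, 3, 0]
Event 8: LOCAL 0: VV[0][0]++ -> VV[0]=[5, 0, 0]
Event 9: LOCAL 0: VV[0][0]++ -> VV[0]=[6, 0, 0]
Event 10: LOCAL 2: VV[2][2]++ -> VV[2]=[2, 0, 3]
Event 2 stamp: [2, 0, 0]
Event 6 stamp: [2, 0, 2]
[2, 0, 0] <= [2, 0, 2]? True
[2, 0, 2] <= [2, 0, 0]? False
Relation: before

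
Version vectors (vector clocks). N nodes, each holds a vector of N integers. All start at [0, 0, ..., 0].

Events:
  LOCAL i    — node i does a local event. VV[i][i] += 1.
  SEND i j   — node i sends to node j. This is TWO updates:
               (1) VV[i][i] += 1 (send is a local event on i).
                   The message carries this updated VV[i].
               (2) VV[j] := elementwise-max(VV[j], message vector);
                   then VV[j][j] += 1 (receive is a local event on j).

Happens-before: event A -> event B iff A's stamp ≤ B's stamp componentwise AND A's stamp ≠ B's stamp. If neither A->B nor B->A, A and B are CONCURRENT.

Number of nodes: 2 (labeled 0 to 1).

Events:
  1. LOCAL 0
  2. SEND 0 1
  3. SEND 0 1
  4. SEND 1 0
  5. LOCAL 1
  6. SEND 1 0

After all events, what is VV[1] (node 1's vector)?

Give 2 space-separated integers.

Initial: VV[0]=[0, 0]
Initial: VV[1]=[0, 0]
Event 1: LOCAL 0: VV[0][0]++ -> VV[0]=[1, 0]
Event 2: SEND 0->1: VV[0][0]++ -> VV[0]=[2, 0], msg_vec=[2, 0]; VV[1]=max(VV[1],msg_vec) then VV[1][1]++ -> VV[1]=[2, 1]
Event 3: SEND 0->1: VV[0][0]++ -> VV[0]=[3, 0], msg_vec=[3, 0]; VV[1]=max(VV[1],msg_vec) then VV[1][1]++ -> VV[1]=[3, 2]
Event 4: SEND 1->0: VV[1][1]++ -> VV[1]=[3, 3], msg_vec=[3, 3]; VV[0]=max(VV[0],msg_vec) then VV[0][0]++ -> VV[0]=[4, 3]
Event 5: LOCAL 1: VV[1][1]++ -> VV[1]=[3, 4]
Event 6: SEND 1->0: VV[1][1]++ -> VV[1]=[3, 5], msg_vec=[3, 5]; VV[0]=max(VV[0],msg_vec) then VV[0][0]++ -> VV[0]=[5, 5]
Final vectors: VV[0]=[5, 5]; VV[1]=[3, 5]

Answer: 3 5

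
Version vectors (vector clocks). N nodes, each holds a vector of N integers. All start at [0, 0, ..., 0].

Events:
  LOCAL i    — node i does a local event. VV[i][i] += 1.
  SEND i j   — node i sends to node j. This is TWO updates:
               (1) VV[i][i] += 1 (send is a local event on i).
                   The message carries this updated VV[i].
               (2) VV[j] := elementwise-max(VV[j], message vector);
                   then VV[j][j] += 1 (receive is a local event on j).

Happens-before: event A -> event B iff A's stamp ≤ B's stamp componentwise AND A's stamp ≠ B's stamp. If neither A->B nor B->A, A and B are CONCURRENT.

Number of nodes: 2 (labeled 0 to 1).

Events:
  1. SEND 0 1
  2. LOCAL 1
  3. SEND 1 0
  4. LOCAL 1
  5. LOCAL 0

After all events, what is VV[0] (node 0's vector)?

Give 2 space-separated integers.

Answer: 3 3

Derivation:
Initial: VV[0]=[0, 0]
Initial: VV[1]=[0, 0]
Event 1: SEND 0->1: VV[0][0]++ -> VV[0]=[1, 0], msg_vec=[1, 0]; VV[1]=max(VV[1],msg_vec) then VV[1][1]++ -> VV[1]=[1, 1]
Event 2: LOCAL 1: VV[1][1]++ -> VV[1]=[1, 2]
Event 3: SEND 1->0: VV[1][1]++ -> VV[1]=[1, 3], msg_vec=[1, 3]; VV[0]=max(VV[0],msg_vec) then VV[0][0]++ -> VV[0]=[2, 3]
Event 4: LOCAL 1: VV[1][1]++ -> VV[1]=[1, 4]
Event 5: LOCAL 0: VV[0][0]++ -> VV[0]=[3, 3]
Final vectors: VV[0]=[3, 3]; VV[1]=[1, 4]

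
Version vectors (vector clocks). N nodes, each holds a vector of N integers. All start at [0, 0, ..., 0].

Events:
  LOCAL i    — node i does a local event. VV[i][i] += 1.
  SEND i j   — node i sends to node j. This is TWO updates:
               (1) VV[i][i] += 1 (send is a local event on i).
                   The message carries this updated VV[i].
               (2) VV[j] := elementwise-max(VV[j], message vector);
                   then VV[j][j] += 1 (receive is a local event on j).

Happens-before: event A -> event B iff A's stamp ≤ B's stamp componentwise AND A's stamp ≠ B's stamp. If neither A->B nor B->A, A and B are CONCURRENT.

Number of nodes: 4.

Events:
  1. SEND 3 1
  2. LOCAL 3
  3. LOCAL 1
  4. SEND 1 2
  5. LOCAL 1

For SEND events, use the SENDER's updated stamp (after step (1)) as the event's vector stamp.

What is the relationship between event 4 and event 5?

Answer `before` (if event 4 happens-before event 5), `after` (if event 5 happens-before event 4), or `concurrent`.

Answer: before

Derivation:
Initial: VV[0]=[0, 0, 0, 0]
Initial: VV[1]=[0, 0, 0, 0]
Initial: VV[2]=[0, 0, 0, 0]
Initial: VV[3]=[0, 0, 0, 0]
Event 1: SEND 3->1: VV[3][3]++ -> VV[3]=[0, 0, 0, 1], msg_vec=[0, 0, 0, 1]; VV[1]=max(VV[1],msg_vec) then VV[1][1]++ -> VV[1]=[0, 1, 0, 1]
Event 2: LOCAL 3: VV[3][3]++ -> VV[3]=[0, 0, 0, 2]
Event 3: LOCAL 1: VV[1][1]++ -> VV[1]=[0, 2, 0, 1]
Event 4: SEND 1->2: VV[1][1]++ -> VV[1]=[0, 3, 0, 1], msg_vec=[0, 3, 0, 1]; VV[2]=max(VV[2],msg_vec) then VV[2][2]++ -> VV[2]=[0, 3, 1, 1]
Event 5: LOCAL 1: VV[1][1]++ -> VV[1]=[0, 4, 0, 1]
Event 4 stamp: [0, 3, 0, 1]
Event 5 stamp: [0, 4, 0, 1]
[0, 3, 0, 1] <= [0, 4, 0, 1]? True
[0, 4, 0, 1] <= [0, 3, 0, 1]? False
Relation: before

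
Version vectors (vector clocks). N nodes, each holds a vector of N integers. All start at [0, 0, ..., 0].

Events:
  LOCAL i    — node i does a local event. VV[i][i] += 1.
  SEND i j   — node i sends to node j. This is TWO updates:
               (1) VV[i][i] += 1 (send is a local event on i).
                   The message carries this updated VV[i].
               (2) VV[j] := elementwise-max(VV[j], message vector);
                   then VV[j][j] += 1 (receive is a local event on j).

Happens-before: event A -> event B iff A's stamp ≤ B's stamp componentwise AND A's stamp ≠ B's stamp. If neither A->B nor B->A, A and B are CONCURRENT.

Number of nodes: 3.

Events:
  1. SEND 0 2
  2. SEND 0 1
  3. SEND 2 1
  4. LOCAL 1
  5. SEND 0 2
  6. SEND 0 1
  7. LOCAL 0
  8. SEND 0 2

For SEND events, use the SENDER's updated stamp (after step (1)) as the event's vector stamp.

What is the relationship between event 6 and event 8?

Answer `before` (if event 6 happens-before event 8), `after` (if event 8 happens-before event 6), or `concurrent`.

Answer: before

Derivation:
Initial: VV[0]=[0, 0, 0]
Initial: VV[1]=[0, 0, 0]
Initial: VV[2]=[0, 0, 0]
Event 1: SEND 0->2: VV[0][0]++ -> VV[0]=[1, 0, 0], msg_vec=[1, 0, 0]; VV[2]=max(VV[2],msg_vec) then VV[2][2]++ -> VV[2]=[1, 0, 1]
Event 2: SEND 0->1: VV[0][0]++ -> VV[0]=[2, 0, 0], msg_vec=[2, 0, 0]; VV[1]=max(VV[1],msg_vec) then VV[1][1]++ -> VV[1]=[2, 1, 0]
Event 3: SEND 2->1: VV[2][2]++ -> VV[2]=[1, 0, 2], msg_vec=[1, 0, 2]; VV[1]=max(VV[1],msg_vec) then VV[1][1]++ -> VV[1]=[2, 2, 2]
Event 4: LOCAL 1: VV[1][1]++ -> VV[1]=[2, 3, 2]
Event 5: SEND 0->2: VV[0][0]++ -> VV[0]=[3, 0, 0], msg_vec=[3, 0, 0]; VV[2]=max(VV[2],msg_vec) then VV[2][2]++ -> VV[2]=[3, 0, 3]
Event 6: SEND 0->1: VV[0][0]++ -> VV[0]=[4, 0, 0], msg_vec=[4, 0, 0]; VV[1]=max(VV[1],msg_vec) then VV[1][1]++ -> VV[1]=[4, 4, 2]
Event 7: LOCAL 0: VV[0][0]++ -> VV[0]=[5, 0, 0]
Event 8: SEND 0->2: VV[0][0]++ -> VV[0]=[6, 0, 0], msg_vec=[6, 0, 0]; VV[2]=max(VV[2],msg_vec) then VV[2][2]++ -> VV[2]=[6, 0, 4]
Event 6 stamp: [4, 0, 0]
Event 8 stamp: [6, 0, 0]
[4, 0, 0] <= [6, 0, 0]? True
[6, 0, 0] <= [4, 0, 0]? False
Relation: before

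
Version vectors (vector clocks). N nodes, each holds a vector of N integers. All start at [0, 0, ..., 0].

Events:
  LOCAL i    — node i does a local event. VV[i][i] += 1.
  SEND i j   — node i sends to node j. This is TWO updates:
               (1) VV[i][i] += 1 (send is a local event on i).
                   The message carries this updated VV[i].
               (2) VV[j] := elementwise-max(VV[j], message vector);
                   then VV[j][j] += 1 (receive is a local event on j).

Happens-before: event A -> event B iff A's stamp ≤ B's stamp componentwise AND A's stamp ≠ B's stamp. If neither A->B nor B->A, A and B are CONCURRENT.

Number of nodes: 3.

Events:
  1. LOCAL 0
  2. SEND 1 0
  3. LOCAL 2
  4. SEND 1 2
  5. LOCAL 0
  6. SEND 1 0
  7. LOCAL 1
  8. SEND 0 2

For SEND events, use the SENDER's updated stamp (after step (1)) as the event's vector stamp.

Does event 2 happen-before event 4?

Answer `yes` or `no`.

Answer: yes

Derivation:
Initial: VV[0]=[0, 0, 0]
Initial: VV[1]=[0, 0, 0]
Initial: VV[2]=[0, 0, 0]
Event 1: LOCAL 0: VV[0][0]++ -> VV[0]=[1, 0, 0]
Event 2: SEND 1->0: VV[1][1]++ -> VV[1]=[0, 1, 0], msg_vec=[0, 1, 0]; VV[0]=max(VV[0],msg_vec) then VV[0][0]++ -> VV[0]=[2, 1, 0]
Event 3: LOCAL 2: VV[2][2]++ -> VV[2]=[0, 0, 1]
Event 4: SEND 1->2: VV[1][1]++ -> VV[1]=[0, 2, 0], msg_vec=[0, 2, 0]; VV[2]=max(VV[2],msg_vec) then VV[2][2]++ -> VV[2]=[0, 2, 2]
Event 5: LOCAL 0: VV[0][0]++ -> VV[0]=[3, 1, 0]
Event 6: SEND 1->0: VV[1][1]++ -> VV[1]=[0, 3, 0], msg_vec=[0, 3, 0]; VV[0]=max(VV[0],msg_vec) then VV[0][0]++ -> VV[0]=[4, 3, 0]
Event 7: LOCAL 1: VV[1][1]++ -> VV[1]=[0, 4, 0]
Event 8: SEND 0->2: VV[0][0]++ -> VV[0]=[5, 3, 0], msg_vec=[5, 3, 0]; VV[2]=max(VV[2],msg_vec) then VV[2][2]++ -> VV[2]=[5, 3, 3]
Event 2 stamp: [0, 1, 0]
Event 4 stamp: [0, 2, 0]
[0, 1, 0] <= [0, 2, 0]? True. Equal? False. Happens-before: True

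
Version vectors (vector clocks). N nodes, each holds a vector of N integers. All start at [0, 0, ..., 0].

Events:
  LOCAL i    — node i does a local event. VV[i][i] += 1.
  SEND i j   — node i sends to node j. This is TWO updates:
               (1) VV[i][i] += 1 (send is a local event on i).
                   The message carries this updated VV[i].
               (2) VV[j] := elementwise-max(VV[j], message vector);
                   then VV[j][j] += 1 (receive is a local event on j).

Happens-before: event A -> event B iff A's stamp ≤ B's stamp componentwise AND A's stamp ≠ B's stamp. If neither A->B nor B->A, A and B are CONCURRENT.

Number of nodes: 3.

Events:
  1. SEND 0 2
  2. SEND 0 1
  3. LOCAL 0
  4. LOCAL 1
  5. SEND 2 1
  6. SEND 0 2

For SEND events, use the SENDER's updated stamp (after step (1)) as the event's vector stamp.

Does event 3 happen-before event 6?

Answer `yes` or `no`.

Answer: yes

Derivation:
Initial: VV[0]=[0, 0, 0]
Initial: VV[1]=[0, 0, 0]
Initial: VV[2]=[0, 0, 0]
Event 1: SEND 0->2: VV[0][0]++ -> VV[0]=[1, 0, 0], msg_vec=[1, 0, 0]; VV[2]=max(VV[2],msg_vec) then VV[2][2]++ -> VV[2]=[1, 0, 1]
Event 2: SEND 0->1: VV[0][0]++ -> VV[0]=[2, 0, 0], msg_vec=[2, 0, 0]; VV[1]=max(VV[1],msg_vec) then VV[1][1]++ -> VV[1]=[2, 1, 0]
Event 3: LOCAL 0: VV[0][0]++ -> VV[0]=[3, 0, 0]
Event 4: LOCAL 1: VV[1][1]++ -> VV[1]=[2, 2, 0]
Event 5: SEND 2->1: VV[2][2]++ -> VV[2]=[1, 0, 2], msg_vec=[1, 0, 2]; VV[1]=max(VV[1],msg_vec) then VV[1][1]++ -> VV[1]=[2, 3, 2]
Event 6: SEND 0->2: VV[0][0]++ -> VV[0]=[4, 0, 0], msg_vec=[4, 0, 0]; VV[2]=max(VV[2],msg_vec) then VV[2][2]++ -> VV[2]=[4, 0, 3]
Event 3 stamp: [3, 0, 0]
Event 6 stamp: [4, 0, 0]
[3, 0, 0] <= [4, 0, 0]? True. Equal? False. Happens-before: True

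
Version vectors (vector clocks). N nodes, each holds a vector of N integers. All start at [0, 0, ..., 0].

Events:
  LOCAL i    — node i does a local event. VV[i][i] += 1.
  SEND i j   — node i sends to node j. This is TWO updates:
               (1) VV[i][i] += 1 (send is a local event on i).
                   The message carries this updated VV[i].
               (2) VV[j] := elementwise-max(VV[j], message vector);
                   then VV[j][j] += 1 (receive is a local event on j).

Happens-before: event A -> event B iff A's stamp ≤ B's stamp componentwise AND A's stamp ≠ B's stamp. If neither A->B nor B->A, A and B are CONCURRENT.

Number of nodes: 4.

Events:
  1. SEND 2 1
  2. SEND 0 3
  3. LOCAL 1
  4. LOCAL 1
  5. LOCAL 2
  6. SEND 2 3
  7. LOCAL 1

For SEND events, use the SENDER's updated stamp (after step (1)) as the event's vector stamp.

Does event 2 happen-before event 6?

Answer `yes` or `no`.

Answer: no

Derivation:
Initial: VV[0]=[0, 0, 0, 0]
Initial: VV[1]=[0, 0, 0, 0]
Initial: VV[2]=[0, 0, 0, 0]
Initial: VV[3]=[0, 0, 0, 0]
Event 1: SEND 2->1: VV[2][2]++ -> VV[2]=[0, 0, 1, 0], msg_vec=[0, 0, 1, 0]; VV[1]=max(VV[1],msg_vec) then VV[1][1]++ -> VV[1]=[0, 1, 1, 0]
Event 2: SEND 0->3: VV[0][0]++ -> VV[0]=[1, 0, 0, 0], msg_vec=[1, 0, 0, 0]; VV[3]=max(VV[3],msg_vec) then VV[3][3]++ -> VV[3]=[1, 0, 0, 1]
Event 3: LOCAL 1: VV[1][1]++ -> VV[1]=[0, 2, 1, 0]
Event 4: LOCAL 1: VV[1][1]++ -> VV[1]=[0, 3, 1, 0]
Event 5: LOCAL 2: VV[2][2]++ -> VV[2]=[0, 0, 2, 0]
Event 6: SEND 2->3: VV[2][2]++ -> VV[2]=[0, 0, 3, 0], msg_vec=[0, 0, 3, 0]; VV[3]=max(VV[3],msg_vec) then VV[3][3]++ -> VV[3]=[1, 0, 3, 2]
Event 7: LOCAL 1: VV[1][1]++ -> VV[1]=[0, 4, 1, 0]
Event 2 stamp: [1, 0, 0, 0]
Event 6 stamp: [0, 0, 3, 0]
[1, 0, 0, 0] <= [0, 0, 3, 0]? False. Equal? False. Happens-before: False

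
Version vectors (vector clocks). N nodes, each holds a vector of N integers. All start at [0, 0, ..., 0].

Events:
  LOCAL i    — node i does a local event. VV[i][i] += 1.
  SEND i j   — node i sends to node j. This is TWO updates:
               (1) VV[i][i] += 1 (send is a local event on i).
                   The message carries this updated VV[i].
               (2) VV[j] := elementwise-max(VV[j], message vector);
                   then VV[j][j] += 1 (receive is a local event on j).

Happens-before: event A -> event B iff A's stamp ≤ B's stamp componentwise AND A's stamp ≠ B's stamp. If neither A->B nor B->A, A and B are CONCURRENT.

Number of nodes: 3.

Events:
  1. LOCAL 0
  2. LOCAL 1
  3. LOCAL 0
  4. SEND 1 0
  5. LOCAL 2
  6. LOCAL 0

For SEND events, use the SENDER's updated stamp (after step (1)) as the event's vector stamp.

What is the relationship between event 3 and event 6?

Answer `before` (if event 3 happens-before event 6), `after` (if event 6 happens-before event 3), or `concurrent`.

Answer: before

Derivation:
Initial: VV[0]=[0, 0, 0]
Initial: VV[1]=[0, 0, 0]
Initial: VV[2]=[0, 0, 0]
Event 1: LOCAL 0: VV[0][0]++ -> VV[0]=[1, 0, 0]
Event 2: LOCAL 1: VV[1][1]++ -> VV[1]=[0, 1, 0]
Event 3: LOCAL 0: VV[0][0]++ -> VV[0]=[2, 0, 0]
Event 4: SEND 1->0: VV[1][1]++ -> VV[1]=[0, 2, 0], msg_vec=[0, 2, 0]; VV[0]=max(VV[0],msg_vec) then VV[0][0]++ -> VV[0]=[3, 2, 0]
Event 5: LOCAL 2: VV[2][2]++ -> VV[2]=[0, 0, 1]
Event 6: LOCAL 0: VV[0][0]++ -> VV[0]=[4, 2, 0]
Event 3 stamp: [2, 0, 0]
Event 6 stamp: [4, 2, 0]
[2, 0, 0] <= [4, 2, 0]? True
[4, 2, 0] <= [2, 0, 0]? False
Relation: before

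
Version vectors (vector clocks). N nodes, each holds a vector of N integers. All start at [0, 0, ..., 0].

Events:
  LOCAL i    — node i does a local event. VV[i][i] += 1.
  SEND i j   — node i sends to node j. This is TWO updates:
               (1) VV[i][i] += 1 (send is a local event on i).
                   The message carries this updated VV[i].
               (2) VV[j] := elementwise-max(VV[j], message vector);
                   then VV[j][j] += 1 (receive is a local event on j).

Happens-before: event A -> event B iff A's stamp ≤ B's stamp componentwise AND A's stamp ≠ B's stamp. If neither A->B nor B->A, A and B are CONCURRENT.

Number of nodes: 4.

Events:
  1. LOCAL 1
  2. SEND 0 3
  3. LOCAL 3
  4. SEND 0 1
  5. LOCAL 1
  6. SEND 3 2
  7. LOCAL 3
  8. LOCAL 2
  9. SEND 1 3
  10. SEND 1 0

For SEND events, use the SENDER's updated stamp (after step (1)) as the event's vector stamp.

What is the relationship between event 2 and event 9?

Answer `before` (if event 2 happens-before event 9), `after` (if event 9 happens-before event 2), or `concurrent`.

Answer: before

Derivation:
Initial: VV[0]=[0, 0, 0, 0]
Initial: VV[1]=[0, 0, 0, 0]
Initial: VV[2]=[0, 0, 0, 0]
Initial: VV[3]=[0, 0, 0, 0]
Event 1: LOCAL 1: VV[1][1]++ -> VV[1]=[0, 1, 0, 0]
Event 2: SEND 0->3: VV[0][0]++ -> VV[0]=[1, 0, 0, 0], msg_vec=[1, 0, 0, 0]; VV[3]=max(VV[3],msg_vec) then VV[3][3]++ -> VV[3]=[1, 0, 0, 1]
Event 3: LOCAL 3: VV[3][3]++ -> VV[3]=[1, 0, 0, 2]
Event 4: SEND 0->1: VV[0][0]++ -> VV[0]=[2, 0, 0, 0], msg_vec=[2, 0, 0, 0]; VV[1]=max(VV[1],msg_vec) then VV[1][1]++ -> VV[1]=[2, 2, 0, 0]
Event 5: LOCAL 1: VV[1][1]++ -> VV[1]=[2, 3, 0, 0]
Event 6: SEND 3->2: VV[3][3]++ -> VV[3]=[1, 0, 0, 3], msg_vec=[1, 0, 0, 3]; VV[2]=max(VV[2],msg_vec) then VV[2][2]++ -> VV[2]=[1, 0, 1, 3]
Event 7: LOCAL 3: VV[3][3]++ -> VV[3]=[1, 0, 0, 4]
Event 8: LOCAL 2: VV[2][2]++ -> VV[2]=[1, 0, 2, 3]
Event 9: SEND 1->3: VV[1][1]++ -> VV[1]=[2, 4, 0, 0], msg_vec=[2, 4, 0, 0]; VV[3]=max(VV[3],msg_vec) then VV[3][3]++ -> VV[3]=[2, 4, 0, 5]
Event 10: SEND 1->0: VV[1][1]++ -> VV[1]=[2, 5, 0, 0], msg_vec=[2, 5, 0, 0]; VV[0]=max(VV[0],msg_vec) then VV[0][0]++ -> VV[0]=[3, 5, 0, 0]
Event 2 stamp: [1, 0, 0, 0]
Event 9 stamp: [2, 4, 0, 0]
[1, 0, 0, 0] <= [2, 4, 0, 0]? True
[2, 4, 0, 0] <= [1, 0, 0, 0]? False
Relation: before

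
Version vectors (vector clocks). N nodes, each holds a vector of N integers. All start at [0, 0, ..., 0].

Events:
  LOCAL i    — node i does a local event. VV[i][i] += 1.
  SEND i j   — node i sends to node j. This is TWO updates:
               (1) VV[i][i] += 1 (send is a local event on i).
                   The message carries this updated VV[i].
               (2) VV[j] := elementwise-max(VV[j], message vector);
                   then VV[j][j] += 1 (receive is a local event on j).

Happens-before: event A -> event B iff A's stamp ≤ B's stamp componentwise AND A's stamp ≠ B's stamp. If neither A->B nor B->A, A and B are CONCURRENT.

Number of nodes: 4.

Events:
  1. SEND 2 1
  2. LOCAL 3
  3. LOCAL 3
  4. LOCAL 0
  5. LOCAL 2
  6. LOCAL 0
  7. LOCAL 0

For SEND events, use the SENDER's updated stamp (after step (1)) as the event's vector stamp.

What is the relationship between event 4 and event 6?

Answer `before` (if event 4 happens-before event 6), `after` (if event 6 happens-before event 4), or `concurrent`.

Answer: before

Derivation:
Initial: VV[0]=[0, 0, 0, 0]
Initial: VV[1]=[0, 0, 0, 0]
Initial: VV[2]=[0, 0, 0, 0]
Initial: VV[3]=[0, 0, 0, 0]
Event 1: SEND 2->1: VV[2][2]++ -> VV[2]=[0, 0, 1, 0], msg_vec=[0, 0, 1, 0]; VV[1]=max(VV[1],msg_vec) then VV[1][1]++ -> VV[1]=[0, 1, 1, 0]
Event 2: LOCAL 3: VV[3][3]++ -> VV[3]=[0, 0, 0, 1]
Event 3: LOCAL 3: VV[3][3]++ -> VV[3]=[0, 0, 0, 2]
Event 4: LOCAL 0: VV[0][0]++ -> VV[0]=[1, 0, 0, 0]
Event 5: LOCAL 2: VV[2][2]++ -> VV[2]=[0, 0, 2, 0]
Event 6: LOCAL 0: VV[0][0]++ -> VV[0]=[2, 0, 0, 0]
Event 7: LOCAL 0: VV[0][0]++ -> VV[0]=[3, 0, 0, 0]
Event 4 stamp: [1, 0, 0, 0]
Event 6 stamp: [2, 0, 0, 0]
[1, 0, 0, 0] <= [2, 0, 0, 0]? True
[2, 0, 0, 0] <= [1, 0, 0, 0]? False
Relation: before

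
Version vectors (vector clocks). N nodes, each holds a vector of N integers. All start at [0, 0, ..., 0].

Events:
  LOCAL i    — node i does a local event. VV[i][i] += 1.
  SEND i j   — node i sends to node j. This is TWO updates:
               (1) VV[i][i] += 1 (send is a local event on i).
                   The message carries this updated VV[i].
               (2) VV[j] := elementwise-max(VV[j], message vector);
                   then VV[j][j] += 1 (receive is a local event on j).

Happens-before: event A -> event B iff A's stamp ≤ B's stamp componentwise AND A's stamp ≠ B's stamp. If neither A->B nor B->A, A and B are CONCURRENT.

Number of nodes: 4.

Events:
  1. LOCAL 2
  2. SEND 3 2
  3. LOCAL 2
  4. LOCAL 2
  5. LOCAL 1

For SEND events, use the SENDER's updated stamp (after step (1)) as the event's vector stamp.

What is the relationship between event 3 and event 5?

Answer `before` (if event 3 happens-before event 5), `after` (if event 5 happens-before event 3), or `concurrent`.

Answer: concurrent

Derivation:
Initial: VV[0]=[0, 0, 0, 0]
Initial: VV[1]=[0, 0, 0, 0]
Initial: VV[2]=[0, 0, 0, 0]
Initial: VV[3]=[0, 0, 0, 0]
Event 1: LOCAL 2: VV[2][2]++ -> VV[2]=[0, 0, 1, 0]
Event 2: SEND 3->2: VV[3][3]++ -> VV[3]=[0, 0, 0, 1], msg_vec=[0, 0, 0, 1]; VV[2]=max(VV[2],msg_vec) then VV[2][2]++ -> VV[2]=[0, 0, 2, 1]
Event 3: LOCAL 2: VV[2][2]++ -> VV[2]=[0, 0, 3, 1]
Event 4: LOCAL 2: VV[2][2]++ -> VV[2]=[0, 0, 4, 1]
Event 5: LOCAL 1: VV[1][1]++ -> VV[1]=[0, 1, 0, 0]
Event 3 stamp: [0, 0, 3, 1]
Event 5 stamp: [0, 1, 0, 0]
[0, 0, 3, 1] <= [0, 1, 0, 0]? False
[0, 1, 0, 0] <= [0, 0, 3, 1]? False
Relation: concurrent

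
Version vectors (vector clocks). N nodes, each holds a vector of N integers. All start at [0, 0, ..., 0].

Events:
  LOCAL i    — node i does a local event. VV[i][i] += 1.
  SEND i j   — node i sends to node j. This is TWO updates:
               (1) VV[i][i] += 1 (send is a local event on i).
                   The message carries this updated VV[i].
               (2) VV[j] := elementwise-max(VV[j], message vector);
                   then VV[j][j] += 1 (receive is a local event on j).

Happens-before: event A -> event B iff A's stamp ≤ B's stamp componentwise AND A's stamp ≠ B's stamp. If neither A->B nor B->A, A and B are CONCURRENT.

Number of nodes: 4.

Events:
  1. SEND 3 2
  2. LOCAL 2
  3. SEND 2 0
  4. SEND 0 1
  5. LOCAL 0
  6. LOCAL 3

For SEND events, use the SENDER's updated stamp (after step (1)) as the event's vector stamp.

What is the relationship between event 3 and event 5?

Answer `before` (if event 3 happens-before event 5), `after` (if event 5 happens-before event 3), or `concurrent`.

Answer: before

Derivation:
Initial: VV[0]=[0, 0, 0, 0]
Initial: VV[1]=[0, 0, 0, 0]
Initial: VV[2]=[0, 0, 0, 0]
Initial: VV[3]=[0, 0, 0, 0]
Event 1: SEND 3->2: VV[3][3]++ -> VV[3]=[0, 0, 0, 1], msg_vec=[0, 0, 0, 1]; VV[2]=max(VV[2],msg_vec) then VV[2][2]++ -> VV[2]=[0, 0, 1, 1]
Event 2: LOCAL 2: VV[2][2]++ -> VV[2]=[0, 0, 2, 1]
Event 3: SEND 2->0: VV[2][2]++ -> VV[2]=[0, 0, 3, 1], msg_vec=[0, 0, 3, 1]; VV[0]=max(VV[0],msg_vec) then VV[0][0]++ -> VV[0]=[1, 0, 3, 1]
Event 4: SEND 0->1: VV[0][0]++ -> VV[0]=[2, 0, 3, 1], msg_vec=[2, 0, 3, 1]; VV[1]=max(VV[1],msg_vec) then VV[1][1]++ -> VV[1]=[2, 1, 3, 1]
Event 5: LOCAL 0: VV[0][0]++ -> VV[0]=[3, 0, 3, 1]
Event 6: LOCAL 3: VV[3][3]++ -> VV[3]=[0, 0, 0, 2]
Event 3 stamp: [0, 0, 3, 1]
Event 5 stamp: [3, 0, 3, 1]
[0, 0, 3, 1] <= [3, 0, 3, 1]? True
[3, 0, 3, 1] <= [0, 0, 3, 1]? False
Relation: before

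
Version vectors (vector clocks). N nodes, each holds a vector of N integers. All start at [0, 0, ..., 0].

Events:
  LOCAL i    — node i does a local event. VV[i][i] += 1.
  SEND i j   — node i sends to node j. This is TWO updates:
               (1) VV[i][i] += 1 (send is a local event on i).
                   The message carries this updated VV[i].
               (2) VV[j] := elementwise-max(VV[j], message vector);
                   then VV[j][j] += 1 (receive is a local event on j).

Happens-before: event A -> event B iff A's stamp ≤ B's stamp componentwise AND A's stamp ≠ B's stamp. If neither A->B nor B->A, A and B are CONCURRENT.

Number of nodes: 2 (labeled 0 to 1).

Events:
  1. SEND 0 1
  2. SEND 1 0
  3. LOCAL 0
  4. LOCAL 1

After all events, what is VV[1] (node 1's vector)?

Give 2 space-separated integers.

Initial: VV[0]=[0, 0]
Initial: VV[1]=[0, 0]
Event 1: SEND 0->1: VV[0][0]++ -> VV[0]=[1, 0], msg_vec=[1, 0]; VV[1]=max(VV[1],msg_vec) then VV[1][1]++ -> VV[1]=[1, 1]
Event 2: SEND 1->0: VV[1][1]++ -> VV[1]=[1, 2], msg_vec=[1, 2]; VV[0]=max(VV[0],msg_vec) then VV[0][0]++ -> VV[0]=[2, 2]
Event 3: LOCAL 0: VV[0][0]++ -> VV[0]=[3, 2]
Event 4: LOCAL 1: VV[1][1]++ -> VV[1]=[1, 3]
Final vectors: VV[0]=[3, 2]; VV[1]=[1, 3]

Answer: 1 3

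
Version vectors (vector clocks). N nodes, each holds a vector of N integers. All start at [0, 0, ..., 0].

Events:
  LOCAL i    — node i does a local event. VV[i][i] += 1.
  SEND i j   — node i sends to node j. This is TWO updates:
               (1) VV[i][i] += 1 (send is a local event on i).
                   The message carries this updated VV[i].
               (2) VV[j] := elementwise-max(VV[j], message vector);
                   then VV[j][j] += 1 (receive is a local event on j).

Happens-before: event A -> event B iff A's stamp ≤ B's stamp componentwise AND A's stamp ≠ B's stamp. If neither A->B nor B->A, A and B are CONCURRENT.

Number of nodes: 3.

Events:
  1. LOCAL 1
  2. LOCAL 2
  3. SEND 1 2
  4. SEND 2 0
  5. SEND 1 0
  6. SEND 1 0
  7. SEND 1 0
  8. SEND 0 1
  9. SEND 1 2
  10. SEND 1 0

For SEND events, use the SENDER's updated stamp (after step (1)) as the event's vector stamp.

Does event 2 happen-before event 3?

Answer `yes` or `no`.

Answer: no

Derivation:
Initial: VV[0]=[0, 0, 0]
Initial: VV[1]=[0, 0, 0]
Initial: VV[2]=[0, 0, 0]
Event 1: LOCAL 1: VV[1][1]++ -> VV[1]=[0, 1, 0]
Event 2: LOCAL 2: VV[2][2]++ -> VV[2]=[0, 0, 1]
Event 3: SEND 1->2: VV[1][1]++ -> VV[1]=[0, 2, 0], msg_vec=[0, 2, 0]; VV[2]=max(VV[2],msg_vec) then VV[2][2]++ -> VV[2]=[0, 2, 2]
Event 4: SEND 2->0: VV[2][2]++ -> VV[2]=[0, 2, 3], msg_vec=[0, 2, 3]; VV[0]=max(VV[0],msg_vec) then VV[0][0]++ -> VV[0]=[1, 2, 3]
Event 5: SEND 1->0: VV[1][1]++ -> VV[1]=[0, 3, 0], msg_vec=[0, 3, 0]; VV[0]=max(VV[0],msg_vec) then VV[0][0]++ -> VV[0]=[2, 3, 3]
Event 6: SEND 1->0: VV[1][1]++ -> VV[1]=[0, 4, 0], msg_vec=[0, 4, 0]; VV[0]=max(VV[0],msg_vec) then VV[0][0]++ -> VV[0]=[3, 4, 3]
Event 7: SEND 1->0: VV[1][1]++ -> VV[1]=[0, 5, 0], msg_vec=[0, 5, 0]; VV[0]=max(VV[0],msg_vec) then VV[0][0]++ -> VV[0]=[4, 5, 3]
Event 8: SEND 0->1: VV[0][0]++ -> VV[0]=[5, 5, 3], msg_vec=[5, 5, 3]; VV[1]=max(VV[1],msg_vec) then VV[1][1]++ -> VV[1]=[5, 6, 3]
Event 9: SEND 1->2: VV[1][1]++ -> VV[1]=[5, 7, 3], msg_vec=[5, 7, 3]; VV[2]=max(VV[2],msg_vec) then VV[2][2]++ -> VV[2]=[5, 7, 4]
Event 10: SEND 1->0: VV[1][1]++ -> VV[1]=[5, 8, 3], msg_vec=[5, 8, 3]; VV[0]=max(VV[0],msg_vec) then VV[0][0]++ -> VV[0]=[6, 8, 3]
Event 2 stamp: [0, 0, 1]
Event 3 stamp: [0, 2, 0]
[0, 0, 1] <= [0, 2, 0]? False. Equal? False. Happens-before: False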